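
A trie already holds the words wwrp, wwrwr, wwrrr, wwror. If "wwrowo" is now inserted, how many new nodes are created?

2

"wwro" is already a path in the trie; the remaining "wo" must be added.
So 6 − 4 = 2 new nodes.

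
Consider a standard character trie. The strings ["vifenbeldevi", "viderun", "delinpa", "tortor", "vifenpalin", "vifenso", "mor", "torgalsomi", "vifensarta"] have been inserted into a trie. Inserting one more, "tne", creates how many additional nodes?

Walking "tne" from the root, the first 1 characters ("t") follow existing edges; "n" is the first miss.
Each of the 2 remaining characters creates one node.

2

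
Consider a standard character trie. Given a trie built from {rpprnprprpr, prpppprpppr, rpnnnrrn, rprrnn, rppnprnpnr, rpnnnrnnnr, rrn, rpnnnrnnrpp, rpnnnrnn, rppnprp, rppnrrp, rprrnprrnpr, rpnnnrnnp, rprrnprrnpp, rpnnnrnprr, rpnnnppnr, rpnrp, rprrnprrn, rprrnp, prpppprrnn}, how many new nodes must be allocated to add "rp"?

0

"rp" is already a full path in the trie; only an end-marker is added.
No new nodes are needed: 0.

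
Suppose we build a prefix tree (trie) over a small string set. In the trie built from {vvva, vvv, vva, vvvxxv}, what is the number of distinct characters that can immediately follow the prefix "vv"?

Follow the path "vv" to its node, then look at its outgoing edges.
Characters that immediately follow "vv" among the stored strings: {a, v}.
That node has 2 child edges.

2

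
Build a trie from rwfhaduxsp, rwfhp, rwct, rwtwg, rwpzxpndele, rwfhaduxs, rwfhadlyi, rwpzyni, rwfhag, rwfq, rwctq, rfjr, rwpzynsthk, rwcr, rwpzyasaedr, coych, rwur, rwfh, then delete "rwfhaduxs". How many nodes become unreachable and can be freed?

0

Walk "rwfhaduxs" from the leaf back toward the root, removing each node that no remaining word uses.
Every node on "rwfhaduxs" is still needed (e.g. by "rwfhaduxsp"), so nothing is freed.
Nodes removed: 0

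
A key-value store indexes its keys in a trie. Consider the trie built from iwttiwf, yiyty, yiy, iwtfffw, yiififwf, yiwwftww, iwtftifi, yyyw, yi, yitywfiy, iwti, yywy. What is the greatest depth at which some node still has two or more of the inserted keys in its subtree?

4

The deepest shared node is where two words last agree before diverging.
e.g. "iwtfffw" and "iwtftifi" share the prefix "iwtf" of length 4; no pair shares a longer one.
Longest shared-prefix length: 4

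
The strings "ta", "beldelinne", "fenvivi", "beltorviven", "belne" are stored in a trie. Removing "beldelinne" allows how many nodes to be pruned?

7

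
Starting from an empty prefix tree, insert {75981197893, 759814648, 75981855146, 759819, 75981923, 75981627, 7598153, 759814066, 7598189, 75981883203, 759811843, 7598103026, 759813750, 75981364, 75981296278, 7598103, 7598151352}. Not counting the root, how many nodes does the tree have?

62

Insert word by word; a character creates a node only if that edge doesn't already exist:
  "75981197893" → 11 new (7, 5, 9, 8, 1, 1, 9, 7, 8, 9, 3)
  "759814648" → prefix "75981" already present; 4 new (4, 6, 4, 8)
  "75981855146" → prefix "75981" already present; 6 new (8, 5, 5, 1, 4, 6)
  "759819" → prefix "75981" already present; 1 new (9)
  "75981923" → prefix "759819" already present; 2 new (2, 3)
  "75981627" → prefix "75981" already present; 3 new (6, 2, 7)
  "7598153" → prefix "75981" already present; 2 new (5, 3)
  "759814066" → prefix "759814" already present; 3 new (0, 6, 6)
  "7598189" → prefix "759818" already present; 1 new (9)
  "75981883203" → prefix "759818" already present; 5 new (8, 3, 2, 0, 3)
  "759811843" → prefix "759811" already present; 3 new (8, 4, 3)
  "7598103026" → prefix "75981" already present; 5 new (0, 3, 0, 2, 6)
  "759813750" → prefix "75981" already present; 4 new (3, 7, 5, 0)
  "75981364" → prefix "759813" already present; 2 new (6, 4)
  "75981296278" → prefix "75981" already present; 6 new (2, 9, 6, 2, 7, 8)
  "7598103" → prefix "7598103" already present; 0 new (none)
  "7598151352" → prefix "759815" already present; 4 new (1, 3, 5, 2)
Total nodes = 11 + 4 + 6 + 1 + 2 + 3 + 2 + 3 + 1 + 5 + 3 + 5 + 4 + 2 + 6 + 0 + 4 = 62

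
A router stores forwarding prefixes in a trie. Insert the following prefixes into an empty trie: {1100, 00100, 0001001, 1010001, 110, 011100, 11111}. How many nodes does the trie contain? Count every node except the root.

28

For each word, the new-node count is its length minus the longest prefix already in the trie:
  "1100" → 4 new (1, 1, 0, 0)
  "00100" → 5 new (0, 0, 1, 0, 0)
  "0001001" → prefix "00" already present; 5 new (0, 1, 0, 0, 1)
  "1010001" → prefix "1" already present; 6 new (0, 1, 0, 0, 0, 1)
  "110" → prefix "110" already present; 0 new (none)
  "011100" → prefix "0" already present; 5 new (1, 1, 1, 0, 0)
  "11111" → prefix "11" already present; 3 new (1, 1, 1)
Total nodes = 4 + 5 + 5 + 6 + 0 + 5 + 3 = 28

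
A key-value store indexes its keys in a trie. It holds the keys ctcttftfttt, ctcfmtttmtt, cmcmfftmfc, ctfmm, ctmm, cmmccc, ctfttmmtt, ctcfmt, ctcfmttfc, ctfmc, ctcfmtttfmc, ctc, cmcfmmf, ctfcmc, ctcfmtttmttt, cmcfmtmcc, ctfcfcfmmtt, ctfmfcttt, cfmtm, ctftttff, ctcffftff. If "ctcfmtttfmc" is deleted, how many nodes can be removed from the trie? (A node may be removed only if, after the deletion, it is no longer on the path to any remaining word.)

A node on "ctcfmtttfmc"'s path can go only if nothing else ends at it or branches off below it.
The suffix "fmc" (3 nodes) is used only by "ctcfmtttfmc"; the node for "ctcfmttt" still has the child "m", so pruning stops there.
Nodes removed: 3

3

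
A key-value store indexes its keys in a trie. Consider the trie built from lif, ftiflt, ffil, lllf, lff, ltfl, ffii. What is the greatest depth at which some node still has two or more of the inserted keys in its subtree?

3

Look for the deepest trie node that still has at least two words in its subtree.
"ffii" and "ffil" agree on "ffi" (3 characters) before diverging; nothing deeper is shared.
Longest shared-prefix length: 3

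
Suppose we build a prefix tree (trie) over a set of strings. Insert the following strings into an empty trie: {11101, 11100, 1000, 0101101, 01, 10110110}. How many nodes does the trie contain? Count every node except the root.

Count nodes per top-level branch (shared prefixes stored once):
  '0'-branch (01, 0101101): 7 nodes
  '1'-branch (1000, 10110110, 11100, 11101): 15 nodes
Sum: 22

22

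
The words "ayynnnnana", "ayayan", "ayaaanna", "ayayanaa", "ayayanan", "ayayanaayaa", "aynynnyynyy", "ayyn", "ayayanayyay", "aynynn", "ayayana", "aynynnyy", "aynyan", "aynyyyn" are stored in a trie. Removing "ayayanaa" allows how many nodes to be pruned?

A node on "ayayanaa"'s path can go only if nothing else ends at it or branches off below it.
Every node on "ayayanaa" is still needed (e.g. by "ayayanaayaa"), so nothing is freed.
Nodes removed: 0

0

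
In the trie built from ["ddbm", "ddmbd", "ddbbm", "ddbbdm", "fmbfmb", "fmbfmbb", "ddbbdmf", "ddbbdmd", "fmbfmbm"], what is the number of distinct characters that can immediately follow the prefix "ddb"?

The children of the "ddb" node are the distinct next characters among strings starting with "ddb".
Characters that immediately follow "ddb" among the stored strings: {b, m}.
That node has 2 child edges.

2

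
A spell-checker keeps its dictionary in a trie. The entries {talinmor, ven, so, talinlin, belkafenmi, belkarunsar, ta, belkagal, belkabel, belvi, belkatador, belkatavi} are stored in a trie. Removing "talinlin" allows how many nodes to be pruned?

A node on "talinlin"'s path can go only if nothing else ends at it or branches off below it.
The suffix "lin" (3 nodes) is used only by "talinlin"; the node for "talin" still has the child "m", so pruning stops there.
Nodes removed: 3

3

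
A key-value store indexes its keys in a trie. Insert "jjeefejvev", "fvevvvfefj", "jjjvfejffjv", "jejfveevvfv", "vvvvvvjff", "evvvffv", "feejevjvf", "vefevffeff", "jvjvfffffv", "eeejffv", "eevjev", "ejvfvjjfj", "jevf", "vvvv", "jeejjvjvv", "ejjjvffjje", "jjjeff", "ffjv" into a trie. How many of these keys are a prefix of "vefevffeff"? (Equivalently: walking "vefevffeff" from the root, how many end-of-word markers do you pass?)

Check each prefix of "vefevffeff" against the stored set — each match is an end-marker on the path.
Prefixes of the query that are stored words: "vefevffeff"
Count: 1

1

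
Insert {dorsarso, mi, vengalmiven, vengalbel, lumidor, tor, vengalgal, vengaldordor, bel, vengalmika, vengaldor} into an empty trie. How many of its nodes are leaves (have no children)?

10

A leaf is a node with no children — equivalently, the end of a word that is not a proper prefix of any other stored word.
Those words: "bel", "dorsarso", "lumidor", "mi", "tor", "vengalbel", "vengaldordor", "vengalgal", "vengalmika", "vengalmiven"
Leaf count: 10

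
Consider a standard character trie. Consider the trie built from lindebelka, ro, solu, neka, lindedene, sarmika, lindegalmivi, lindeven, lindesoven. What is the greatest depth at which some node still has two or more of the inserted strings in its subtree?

Equivalently: take the maximum, over all pairs, of their longest common prefix length.
e.g. "lindebelka" and "lindedene" share the prefix "linde" of length 5; no pair shares a longer one.
Longest shared-prefix length: 5

5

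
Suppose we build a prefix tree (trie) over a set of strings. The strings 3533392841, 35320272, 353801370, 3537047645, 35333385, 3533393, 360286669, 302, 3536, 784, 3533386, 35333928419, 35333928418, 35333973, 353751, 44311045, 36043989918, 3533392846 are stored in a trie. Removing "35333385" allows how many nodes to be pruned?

After clearing the end-marker at "35333385", prune upward until reaching a node still needed by another word.
The suffix "385" (3 nodes) is used only by "35333385"; the node for "35333" still has the child "9", so pruning stops there.
Nodes removed: 3

3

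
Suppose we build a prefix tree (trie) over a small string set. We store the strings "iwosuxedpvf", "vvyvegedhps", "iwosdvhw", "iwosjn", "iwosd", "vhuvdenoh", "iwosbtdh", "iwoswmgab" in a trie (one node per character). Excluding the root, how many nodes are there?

45

For each word, the new-node count is its length minus the longest prefix already in the trie:
  "iwosuxedpvf" → 11 new (i, w, o, s, u, x, e, d, p, v, f)
  "vvyvegedhps" → 11 new (v, v, y, v, e, g, e, d, h, p, s)
  "iwosdvhw" → prefix "iwos" already present; 4 new (d, v, h, w)
  "iwosjn" → prefix "iwos" already present; 2 new (j, n)
  "iwosd" → prefix "iwosd" already present; 0 new (none)
  "vhuvdenoh" → prefix "v" already present; 8 new (h, u, v, d, e, n, o, h)
  "iwosbtdh" → prefix "iwos" already present; 4 new (b, t, d, h)
  "iwoswmgab" → prefix "iwos" already present; 5 new (w, m, g, a, b)
Total nodes = 11 + 11 + 4 + 2 + 0 + 8 + 4 + 5 = 45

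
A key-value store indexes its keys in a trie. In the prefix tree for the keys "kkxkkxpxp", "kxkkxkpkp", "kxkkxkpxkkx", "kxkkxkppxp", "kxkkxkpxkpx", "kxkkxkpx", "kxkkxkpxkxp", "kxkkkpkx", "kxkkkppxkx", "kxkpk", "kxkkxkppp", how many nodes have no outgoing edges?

A leaf is a node with no children — equivalently, the end of a word that is not a proper prefix of any other stored word.
Those words: "kkxkkxpxp", "kxkkkpkx", "kxkkkppxkx", "kxkkxkpkp", "kxkkxkppp", "kxkkxkppxp", "kxkkxkpxkkx", "kxkkxkpxkpx", "kxkkxkpxkxp", "kxkpk"
Leaf count: 10

10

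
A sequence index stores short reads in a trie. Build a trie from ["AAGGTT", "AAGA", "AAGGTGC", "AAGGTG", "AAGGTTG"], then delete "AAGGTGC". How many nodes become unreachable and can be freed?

Walk "AAGGTGC" from the leaf back toward the root, removing each node that no remaining word uses.
The suffix "C" (1 node) is used only by "AAGGTGC"; "AAGGTG" is itself a stored word, so pruning stops there.
Nodes removed: 1

1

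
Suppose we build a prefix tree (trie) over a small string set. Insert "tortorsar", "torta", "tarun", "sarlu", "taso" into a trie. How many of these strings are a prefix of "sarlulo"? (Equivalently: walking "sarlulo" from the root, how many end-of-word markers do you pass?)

Walk "sarlulo" from the root; an end-of-word marker is hit whenever a stored word is a prefix of "sarlulo".
Prefixes of the query that are stored words: "sarlu"
Count: 1

1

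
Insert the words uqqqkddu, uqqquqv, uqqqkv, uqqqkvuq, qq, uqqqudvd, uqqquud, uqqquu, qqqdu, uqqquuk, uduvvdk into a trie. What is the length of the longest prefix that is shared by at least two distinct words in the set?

The deepest shared node is where two words last agree before diverging.
"uqqqkv" and "uqqqkvuq" agree on "uqqqkv" (6 characters) before diverging; nothing deeper is shared.
Longest shared-prefix length: 6

6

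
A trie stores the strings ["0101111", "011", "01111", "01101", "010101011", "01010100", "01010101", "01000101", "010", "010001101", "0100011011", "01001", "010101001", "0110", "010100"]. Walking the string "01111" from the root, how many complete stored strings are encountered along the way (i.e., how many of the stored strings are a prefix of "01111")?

2

Traverse "01111" character by character; count nodes along the way that are marked as word ends.
Prefixes of the query that are stored words: "011", "01111"
Count: 2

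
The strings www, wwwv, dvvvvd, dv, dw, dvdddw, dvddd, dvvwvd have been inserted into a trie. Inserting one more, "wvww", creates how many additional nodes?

Walking "wvww" from the root, the first 1 characters ("w") follow existing edges; "v" is the first miss.
Each of the 3 remaining characters creates one node.

3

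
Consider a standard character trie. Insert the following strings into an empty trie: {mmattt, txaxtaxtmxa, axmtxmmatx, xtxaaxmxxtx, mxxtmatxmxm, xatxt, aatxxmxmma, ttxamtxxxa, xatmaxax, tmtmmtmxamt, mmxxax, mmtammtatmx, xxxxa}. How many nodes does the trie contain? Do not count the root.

102

Insert word by word; a character creates a node only if that edge doesn't already exist:
  "mmattt" → 6 new (m, m, a, t, t, t)
  "txaxtaxtmxa" → 11 new (t, x, a, x, t, a, x, t, m, x, a)
  "axmtxmmatx" → 10 new (a, x, m, t, x, m, m, a, t, x)
  "xtxaaxmxxtx" → 11 new (x, t, x, a, a, x, m, x, x, t, x)
  "mxxtmatxmxm" → prefix "m" already present; 10 new (x, x, t, m, a, t, x, m, x, m)
  "xatxt" → prefix "x" already present; 4 new (a, t, x, t)
  "aatxxmxmma" → prefix "a" already present; 9 new (a, t, x, x, m, x, m, m, a)
  "ttxamtxxxa" → prefix "t" already present; 9 new (t, x, a, m, t, x, x, x, a)
  "xatmaxax" → prefix "xat" already present; 5 new (m, a, x, a, x)
  "tmtmmtmxamt" → prefix "t" already present; 10 new (m, t, m, m, t, m, x, a, m, t)
  "mmxxax" → prefix "mm" already present; 4 new (x, x, a, x)
  "mmtammtatmx" → prefix "mm" already present; 9 new (t, a, m, m, t, a, t, m, x)
  "xxxxa" → prefix "x" already present; 4 new (x, x, x, a)
Total nodes = 6 + 11 + 10 + 11 + 10 + 4 + 9 + 9 + 5 + 10 + 4 + 9 + 4 = 102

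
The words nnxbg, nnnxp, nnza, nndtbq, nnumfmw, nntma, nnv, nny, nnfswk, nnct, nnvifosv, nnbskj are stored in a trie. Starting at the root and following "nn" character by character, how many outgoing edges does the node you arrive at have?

11

Follow the path "nn" to its node, then look at its outgoing edges.
Characters that immediately follow "nn" among the stored strings: {b, c, d, f, n, t, u, v, x, y, z}.
That node has 11 child edges.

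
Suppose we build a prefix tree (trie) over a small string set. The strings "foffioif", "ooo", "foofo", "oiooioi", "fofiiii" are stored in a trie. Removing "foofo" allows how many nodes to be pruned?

3

A node on "foofo"'s path can go only if nothing else ends at it or branches off below it.
The suffix "ofo" (3 nodes) is used only by "foofo"; the node for "fo" still has the child "f", so pruning stops there.
Nodes removed: 3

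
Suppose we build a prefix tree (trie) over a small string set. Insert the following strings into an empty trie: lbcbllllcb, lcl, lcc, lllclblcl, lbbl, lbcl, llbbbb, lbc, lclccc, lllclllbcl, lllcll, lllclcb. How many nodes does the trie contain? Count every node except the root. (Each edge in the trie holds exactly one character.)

38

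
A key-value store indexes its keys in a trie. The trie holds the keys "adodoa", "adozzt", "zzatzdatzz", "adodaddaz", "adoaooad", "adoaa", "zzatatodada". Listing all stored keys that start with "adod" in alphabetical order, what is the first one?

adodaddaz

Filter for "adod…" and sort: "adodaddaz", "adodoa"
The 1st is adodaddaz.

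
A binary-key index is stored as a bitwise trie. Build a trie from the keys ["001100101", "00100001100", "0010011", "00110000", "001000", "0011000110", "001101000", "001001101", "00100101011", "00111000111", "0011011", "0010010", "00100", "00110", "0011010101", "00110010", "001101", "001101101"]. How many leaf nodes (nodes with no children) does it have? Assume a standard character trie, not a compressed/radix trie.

10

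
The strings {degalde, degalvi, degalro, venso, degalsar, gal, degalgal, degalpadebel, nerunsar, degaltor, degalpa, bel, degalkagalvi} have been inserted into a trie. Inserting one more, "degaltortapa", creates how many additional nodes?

The longest prefix of "degaltortapa" already in the trie is "degaltor" (length 8).
So 12 − 8 = 4 new nodes.

4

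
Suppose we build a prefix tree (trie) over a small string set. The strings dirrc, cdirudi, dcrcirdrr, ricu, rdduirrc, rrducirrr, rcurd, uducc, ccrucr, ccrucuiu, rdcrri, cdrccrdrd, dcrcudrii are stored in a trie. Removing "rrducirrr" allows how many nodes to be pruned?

8

Walk "rrducirrr" from the leaf back toward the root, removing each node that no remaining word uses.
The suffix "rducirrr" (8 nodes) is used only by "rrducirrr"; the node for "r" still has the child "i", so pruning stops there.
Nodes removed: 8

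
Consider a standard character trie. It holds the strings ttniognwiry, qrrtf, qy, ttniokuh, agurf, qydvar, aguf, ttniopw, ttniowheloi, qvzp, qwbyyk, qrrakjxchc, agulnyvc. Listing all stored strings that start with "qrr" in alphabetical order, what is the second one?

DFS of the "qrr" subtree visits, in order: "qrrakjxchc", "qrrtf"
The 2nd is qrrtf.

qrrtf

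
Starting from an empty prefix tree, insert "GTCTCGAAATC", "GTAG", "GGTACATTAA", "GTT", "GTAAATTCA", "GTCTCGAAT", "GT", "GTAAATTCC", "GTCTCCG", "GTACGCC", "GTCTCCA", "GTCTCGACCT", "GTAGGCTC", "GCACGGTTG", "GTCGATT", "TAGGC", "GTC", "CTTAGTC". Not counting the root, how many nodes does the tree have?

69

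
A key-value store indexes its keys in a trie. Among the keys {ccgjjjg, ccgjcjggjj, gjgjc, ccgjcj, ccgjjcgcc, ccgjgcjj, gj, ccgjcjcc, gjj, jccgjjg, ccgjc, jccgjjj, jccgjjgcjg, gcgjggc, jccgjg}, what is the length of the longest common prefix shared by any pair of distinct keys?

Equivalently: take the maximum, over all pairs, of their longest common prefix length.
e.g. "jccgjjg" and "jccgjjgcjg" share the prefix "jccgjjg" of length 7; no pair shares a longer one.
Longest shared-prefix length: 7

7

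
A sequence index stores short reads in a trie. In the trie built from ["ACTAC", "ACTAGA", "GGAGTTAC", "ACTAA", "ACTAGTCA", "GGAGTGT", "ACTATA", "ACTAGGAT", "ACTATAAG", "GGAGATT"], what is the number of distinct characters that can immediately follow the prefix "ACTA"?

Walk "ACTA" from the root, arriving at one node.
Distinct next characters after "ACTA": A, C, G, T.
That node has 4 child edges.

4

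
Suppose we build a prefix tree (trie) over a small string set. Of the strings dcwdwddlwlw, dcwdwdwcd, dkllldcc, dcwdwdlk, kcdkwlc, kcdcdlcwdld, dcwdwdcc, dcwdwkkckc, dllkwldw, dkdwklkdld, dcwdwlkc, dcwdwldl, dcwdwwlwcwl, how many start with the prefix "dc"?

Walk to "dc"; the words in its subtree are exactly those with that prefix.
Matches: "dcwdwdcc", "dcwdwddlwlw", "dcwdwdlk", "dcwdwdwcd", "dcwdwkkckc", "dcwdwldl", "dcwdwlkc", "dcwdwwlwcwl"
Count: 8

8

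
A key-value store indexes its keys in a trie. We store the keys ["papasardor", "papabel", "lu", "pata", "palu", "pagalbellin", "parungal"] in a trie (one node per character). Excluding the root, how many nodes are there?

34

For each word, the new-node count is its length minus the longest prefix already in the trie:
  "papasardor" → 10 new (p, a, p, a, s, a, r, d, o, r)
  "papabel" → prefix "papa" already present; 3 new (b, e, l)
  "lu" → 2 new (l, u)
  "pata" → prefix "pa" already present; 2 new (t, a)
  "palu" → prefix "pa" already present; 2 new (l, u)
  "pagalbellin" → prefix "pa" already present; 9 new (g, a, l, b, e, l, l, i, n)
  "parungal" → prefix "pa" already present; 6 new (r, u, n, g, a, l)
Total nodes = 10 + 3 + 2 + 2 + 2 + 9 + 6 = 34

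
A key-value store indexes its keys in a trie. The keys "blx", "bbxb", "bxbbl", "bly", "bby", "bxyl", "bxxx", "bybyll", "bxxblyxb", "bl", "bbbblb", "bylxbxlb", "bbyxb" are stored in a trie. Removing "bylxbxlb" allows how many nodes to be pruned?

After clearing the end-marker at "bylxbxlb", prune upward until reaching a node still needed by another word.
The suffix "lxbxlb" (6 nodes) is used only by "bylxbxlb"; the node for "by" still has the child "b", so pruning stops there.
Nodes removed: 6

6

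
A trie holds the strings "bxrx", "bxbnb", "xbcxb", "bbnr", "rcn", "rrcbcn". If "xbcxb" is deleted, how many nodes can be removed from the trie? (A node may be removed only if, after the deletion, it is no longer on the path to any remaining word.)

5

A node on "xbcxb"'s path can go only if nothing else ends at it or branches off below it.
No other word shares any prefix with "xbcxb", so all 5 of its nodes go.
Nodes removed: 5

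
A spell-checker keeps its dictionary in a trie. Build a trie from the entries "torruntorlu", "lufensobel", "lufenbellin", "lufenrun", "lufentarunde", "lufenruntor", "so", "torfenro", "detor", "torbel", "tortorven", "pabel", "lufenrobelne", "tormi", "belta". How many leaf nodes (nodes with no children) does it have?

14

Leaves are exactly the stored words that no other stored word extends.
Those words: "belta", "detor", "lufenbellin", "lufenrobelne", "lufenruntor", "lufensobel", "lufentarunde", "pabel", "so", "torbel", "torfenro", "tormi", "torruntorlu", "tortorven"
Leaf count: 14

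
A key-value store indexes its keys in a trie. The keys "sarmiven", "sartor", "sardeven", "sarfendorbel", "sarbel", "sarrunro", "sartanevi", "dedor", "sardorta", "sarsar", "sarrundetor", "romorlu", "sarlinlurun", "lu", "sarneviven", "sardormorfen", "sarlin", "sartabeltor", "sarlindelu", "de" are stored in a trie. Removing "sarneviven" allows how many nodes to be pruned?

7

A node on "sarneviven"'s path can go only if nothing else ends at it or branches off below it.
The suffix "neviven" (7 nodes) is used only by "sarneviven"; the node for "sar" still has the child "m", so pruning stops there.
Nodes removed: 7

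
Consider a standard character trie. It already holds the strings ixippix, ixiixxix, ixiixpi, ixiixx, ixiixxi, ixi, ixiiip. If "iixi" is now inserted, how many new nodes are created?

3

"i" is already a path in the trie; the remaining "ixi" must be added.
Each of the 3 remaining characters creates one node.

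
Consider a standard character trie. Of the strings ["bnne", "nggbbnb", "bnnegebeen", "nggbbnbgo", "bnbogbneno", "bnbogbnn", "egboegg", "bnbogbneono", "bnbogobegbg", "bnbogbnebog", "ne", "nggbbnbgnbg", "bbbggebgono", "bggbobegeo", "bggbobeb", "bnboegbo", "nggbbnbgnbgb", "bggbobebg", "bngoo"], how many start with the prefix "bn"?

Filter for entries beginning with "bn":
Matches: "bnboegbo", "bnbogbnebog", "bnbogbneno", "bnbogbneono", "bnbogbnn", "bnbogobegbg", "bngoo", "bnne", "bnnegebeen"
Count: 9

9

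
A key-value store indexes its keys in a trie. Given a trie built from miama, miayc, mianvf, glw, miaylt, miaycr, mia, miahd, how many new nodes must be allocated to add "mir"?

1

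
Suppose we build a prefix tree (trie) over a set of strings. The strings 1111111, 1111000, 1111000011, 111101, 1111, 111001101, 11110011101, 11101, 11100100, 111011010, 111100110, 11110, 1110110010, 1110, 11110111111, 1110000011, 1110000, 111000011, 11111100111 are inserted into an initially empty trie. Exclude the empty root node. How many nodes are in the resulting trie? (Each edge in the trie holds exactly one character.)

Count nodes per top-level branch (shared prefixes stored once):
  '1'-branch (1110, 1110000, 1110000011, 111000011, 11100100, 111001101, 11101, 1110110010, 111011010, 1111, 11110, 1111000, 1111000011, 111100110, 11110011101, 111101, 11110111111, 11111100111, 1111111): 53 nodes
Sum: 53

53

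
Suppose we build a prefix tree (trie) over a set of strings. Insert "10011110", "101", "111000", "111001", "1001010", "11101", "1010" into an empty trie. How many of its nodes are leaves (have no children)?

Leaves are exactly the stored words that no other stored word extends.
Those words: "1001010", "10011110", "1010", "111000", "111001", "11101"
Leaf count: 6

6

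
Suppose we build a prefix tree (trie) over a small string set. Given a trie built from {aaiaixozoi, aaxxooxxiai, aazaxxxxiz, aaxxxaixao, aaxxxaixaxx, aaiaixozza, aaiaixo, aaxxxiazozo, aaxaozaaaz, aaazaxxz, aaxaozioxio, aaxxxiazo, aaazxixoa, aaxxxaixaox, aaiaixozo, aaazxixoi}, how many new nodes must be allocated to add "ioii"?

Nothing in the trie begins with "i"; the whole of "ioii" is new.
4 − 0 = 4 new nodes.

4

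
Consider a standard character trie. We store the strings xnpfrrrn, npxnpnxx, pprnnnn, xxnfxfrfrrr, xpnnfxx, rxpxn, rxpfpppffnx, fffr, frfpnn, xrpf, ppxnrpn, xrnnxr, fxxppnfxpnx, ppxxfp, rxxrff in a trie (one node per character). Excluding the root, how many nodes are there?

Trace insertions, counting only characters that open a new branch:
  "xnpfrrrn" → 8 new (x, n, p, f, r, r, r, n)
  "npxnpnxx" → 8 new (n, p, x, n, p, n, x, x)
  "pprnnnn" → 7 new (p, p, r, n, n, n, n)
  "xxnfxfrfrrr" → prefix "x" already present; 10 new (x, n, f, x, f, r, f, r, r, r)
  "xpnnfxx" → prefix "x" already present; 6 new (p, n, n, f, x, x)
  "rxpxn" → 5 new (r, x, p, x, n)
  "rxpfpppffnx" → prefix "rxp" already present; 8 new (f, p, p, p, f, f, n, x)
  "fffr" → 4 new (f, f, f, r)
  "frfpnn" → prefix "f" already present; 5 new (r, f, p, n, n)
  "xrpf" → prefix "x" already present; 3 new (r, p, f)
  "ppxnrpn" → prefix "pp" already present; 5 new (x, n, r, p, n)
  "xrnnxr" → prefix "xr" already present; 4 new (n, n, x, r)
  "fxxppnfxpnx" → prefix "f" already present; 10 new (x, x, p, p, n, f, x, p, n, x)
  "ppxxfp" → prefix "ppx" already present; 3 new (x, f, p)
  "rxxrff" → prefix "rx" already present; 4 new (x, r, f, f)
Total nodes = 8 + 8 + 7 + 10 + 6 + 5 + 8 + 4 + 5 + 3 + 5 + 4 + 10 + 3 + 4 = 90

90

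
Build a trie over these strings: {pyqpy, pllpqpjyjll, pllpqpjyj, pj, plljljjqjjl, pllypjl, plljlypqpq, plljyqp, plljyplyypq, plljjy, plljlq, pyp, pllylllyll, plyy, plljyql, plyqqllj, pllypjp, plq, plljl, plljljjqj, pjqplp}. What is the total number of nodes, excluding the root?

66

Trace insertions, counting only characters that open a new branch:
  "pyqpy" → 5 new (p, y, q, p, y)
  "pllpqpjyjll" → prefix "p" already present; 10 new (l, l, p, q, p, j, y, j, l, l)
  "pllpqpjyj" → prefix "pllpqpjyj" already present; 0 new (none)
  "pj" → prefix "p" already present; 1 new (j)
  "plljljjqjjl" → prefix "pll" already present; 8 new (j, l, j, j, q, j, j, l)
  "pllypjl" → prefix "pll" already present; 4 new (y, p, j, l)
  "plljlypqpq" → prefix "plljl" already present; 5 new (y, p, q, p, q)
  "plljyqp" → prefix "pllj" already present; 3 new (y, q, p)
  "plljyplyypq" → prefix "plljy" already present; 6 new (p, l, y, y, p, q)
  "plljjy" → prefix "pllj" already present; 2 new (j, y)
  "plljlq" → prefix "plljl" already present; 1 new (q)
  "pyp" → prefix "py" already present; 1 new (p)
  "pllylllyll" → prefix "plly" already present; 6 new (l, l, l, y, l, l)
  "plyy" → prefix "pl" already present; 2 new (y, y)
  "plljyql" → prefix "plljyq" already present; 1 new (l)
  "plyqqllj" → prefix "ply" already present; 5 new (q, q, l, l, j)
  "pllypjp" → prefix "pllypj" already present; 1 new (p)
  "plq" → prefix "pl" already present; 1 new (q)
  "plljl" → prefix "plljl" already present; 0 new (none)
  "plljljjqj" → prefix "plljljjqj" already present; 0 new (none)
  "pjqplp" → prefix "pj" already present; 4 new (q, p, l, p)
Total nodes = 5 + 10 + 0 + 1 + 8 + 4 + 5 + 3 + 6 + 2 + 1 + 1 + 6 + 2 + 1 + 5 + 1 + 1 + 0 + 0 + 4 = 66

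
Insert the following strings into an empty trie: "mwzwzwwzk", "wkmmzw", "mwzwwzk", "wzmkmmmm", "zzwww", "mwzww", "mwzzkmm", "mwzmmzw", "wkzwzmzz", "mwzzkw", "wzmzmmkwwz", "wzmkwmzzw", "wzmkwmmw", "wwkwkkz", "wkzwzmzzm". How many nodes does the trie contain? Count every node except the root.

66

Count nodes per top-level branch (shared prefixes stored once):
  'm'-branch (mwzmmzw, mwzww, mwzwwzk, mwzwzwwzk, mwzzkmm, mwzzkw): 21 nodes
  'w'-branch (wkmmzw, wkzwzmzz, wkzwzmzzm, wwkwkkz, wzmkmmmm, wzmkwmmw, wzmkwmzzw, wzmzmmkwwz): 40 nodes
  'z'-branch (zzwww): 5 nodes
Sum: 66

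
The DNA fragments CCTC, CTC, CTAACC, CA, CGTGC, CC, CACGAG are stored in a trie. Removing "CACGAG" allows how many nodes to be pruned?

A node on "CACGAG"'s path can go only if nothing else ends at it or branches off below it.
The suffix "CGAG" (4 nodes) is used only by "CACGAG"; "CA" is itself a stored word, so pruning stops there.
Nodes removed: 4

4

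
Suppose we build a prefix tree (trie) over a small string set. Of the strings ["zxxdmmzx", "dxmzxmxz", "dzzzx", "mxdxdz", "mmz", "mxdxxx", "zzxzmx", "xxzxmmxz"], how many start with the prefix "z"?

Filter for entries beginning with "z":
Matches: "zxxdmmzx", "zzxzmx"
Count: 2

2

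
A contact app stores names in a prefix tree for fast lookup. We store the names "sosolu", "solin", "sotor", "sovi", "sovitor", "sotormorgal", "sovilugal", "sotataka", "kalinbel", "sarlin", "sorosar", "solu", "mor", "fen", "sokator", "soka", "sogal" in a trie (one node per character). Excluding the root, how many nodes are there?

66

For each word, the new-node count is its length minus the longest prefix already in the trie:
  "sosolu" → 6 new (s, o, s, o, l, u)
  "solin" → prefix "so" already present; 3 new (l, i, n)
  "sotor" → prefix "so" already present; 3 new (t, o, r)
  "sovi" → prefix "so" already present; 2 new (v, i)
  "sovitor" → prefix "sovi" already present; 3 new (t, o, r)
  "sotormorgal" → prefix "sotor" already present; 6 new (m, o, r, g, a, l)
  "sovilugal" → prefix "sovi" already present; 5 new (l, u, g, a, l)
  "sotataka" → prefix "sot" already present; 5 new (a, t, a, k, a)
  "kalinbel" → 8 new (k, a, l, i, n, b, e, l)
  "sarlin" → prefix "s" already present; 5 new (a, r, l, i, n)
  "sorosar" → prefix "so" already present; 5 new (r, o, s, a, r)
  "solu" → prefix "sol" already present; 1 new (u)
  "mor" → 3 new (m, o, r)
  "fen" → 3 new (f, e, n)
  "sokator" → prefix "so" already present; 5 new (k, a, t, o, r)
  "soka" → prefix "soka" already present; 0 new (none)
  "sogal" → prefix "so" already present; 3 new (g, a, l)
Total nodes = 6 + 3 + 3 + 2 + 3 + 6 + 5 + 5 + 8 + 5 + 5 + 1 + 3 + 3 + 5 + 0 + 3 = 66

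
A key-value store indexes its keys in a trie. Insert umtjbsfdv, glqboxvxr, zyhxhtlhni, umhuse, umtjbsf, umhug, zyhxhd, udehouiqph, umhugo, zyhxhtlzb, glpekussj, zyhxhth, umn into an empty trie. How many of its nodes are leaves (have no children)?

11

A leaf is a node with no children — equivalently, the end of a word that is not a proper prefix of any other stored word.
Those words: "glpekussj", "glqboxvxr", "udehouiqph", "umhugo", "umhuse", "umn", "umtjbsfdv", "zyhxhd", "zyhxhth", "zyhxhtlhni", "zyhxhtlzb"
Leaf count: 11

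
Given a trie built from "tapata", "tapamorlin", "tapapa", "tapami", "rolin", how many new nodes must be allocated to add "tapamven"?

3

The longest prefix of "tapamven" already in the trie is "tapam" (length 5).
Each of the 3 remaining characters creates one node.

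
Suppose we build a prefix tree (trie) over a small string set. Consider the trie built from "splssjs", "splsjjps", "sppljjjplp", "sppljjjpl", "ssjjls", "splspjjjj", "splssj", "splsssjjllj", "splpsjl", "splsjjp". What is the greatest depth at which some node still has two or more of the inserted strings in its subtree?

9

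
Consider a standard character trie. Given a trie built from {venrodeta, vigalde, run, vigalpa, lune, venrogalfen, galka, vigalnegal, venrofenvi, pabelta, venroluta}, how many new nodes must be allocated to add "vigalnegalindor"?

5

The longest prefix of "vigalnegalindor" already in the trie is "vigalnegal" (length 10).
New nodes needed: |"vigalnegalindor"| − 10 = 15 − 10 = 5.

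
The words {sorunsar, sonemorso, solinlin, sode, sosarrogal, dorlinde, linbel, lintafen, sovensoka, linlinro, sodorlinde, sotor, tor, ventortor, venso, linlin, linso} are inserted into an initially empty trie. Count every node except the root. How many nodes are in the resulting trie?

Count nodes per top-level branch (shared prefixes stored once):
  'd'-branch (dorlinde): 8 nodes
  'l'-branch (linbel, linlin, linlinro, linso, lintafen): 18 nodes
  's'-branch (sode, sodorlinde, solinlin, sonemorso, sorunsar, sosarrogal, sotor, sovensoka): 48 nodes
  't'-branch (tor): 3 nodes
  'v'-branch (venso, ventortor): 11 nodes
Sum: 88

88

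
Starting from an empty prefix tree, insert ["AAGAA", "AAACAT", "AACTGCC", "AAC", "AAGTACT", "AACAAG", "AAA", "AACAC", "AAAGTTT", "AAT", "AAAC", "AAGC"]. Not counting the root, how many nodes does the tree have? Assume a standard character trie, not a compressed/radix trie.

28

Count nodes per top-level branch (shared prefixes stored once):
  'A'-branch (AAA, AAAC, AAACAT, AAAGTTT, AAC, AACAAG, AACAC, AACTGCC, AAGAA, AAGC, AAGTACT, AAT): 28 nodes
Sum: 28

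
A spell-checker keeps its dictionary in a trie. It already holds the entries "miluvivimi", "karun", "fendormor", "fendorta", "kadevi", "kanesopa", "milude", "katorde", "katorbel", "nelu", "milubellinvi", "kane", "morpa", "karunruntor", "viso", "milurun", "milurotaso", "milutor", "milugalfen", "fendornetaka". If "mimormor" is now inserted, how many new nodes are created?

"mi" is already a path in the trie; the remaining "mormor" must be added.
New nodes needed: |"mimormor"| − 2 = 8 − 2 = 6.

6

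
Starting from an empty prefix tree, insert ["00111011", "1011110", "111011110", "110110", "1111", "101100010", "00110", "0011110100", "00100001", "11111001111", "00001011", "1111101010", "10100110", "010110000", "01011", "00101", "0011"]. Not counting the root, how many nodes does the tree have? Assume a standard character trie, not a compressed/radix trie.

Trace insertions, counting only characters that open a new branch:
  "00111011" → 8 new (0, 0, 1, 1, 1, 0, 1, 1)
  "1011110" → 7 new (1, 0, 1, 1, 1, 1, 0)
  "111011110" → prefix "1" already present; 8 new (1, 1, 0, 1, 1, 1, 1, 0)
  "110110" → prefix "11" already present; 4 new (0, 1, 1, 0)
  "1111" → prefix "111" already present; 1 new (1)
  "101100010" → prefix "1011" already present; 5 new (0, 0, 0, 1, 0)
  "00110" → prefix "0011" already present; 1 new (0)
  "0011110100" → prefix "00111" already present; 5 new (1, 0, 1, 0, 0)
  "00100001" → prefix "001" already present; 5 new (0, 0, 0, 0, 1)
  "11111001111" → prefix "1111" already present; 7 new (1, 0, 0, 1, 1, 1, 1)
  "00001011" → prefix "00" already present; 6 new (0, 0, 1, 0, 1, 1)
  "1111101010" → prefix "111110" already present; 4 new (1, 0, 1, 0)
  "10100110" → prefix "101" already present; 5 new (0, 0, 1, 1, 0)
  "010110000" → prefix "0" already present; 8 new (1, 0, 1, 1, 0, 0, 0, 0)
  "01011" → prefix "01011" already present; 0 new (none)
  "00101" → prefix "0010" already present; 1 new (1)
  "0011" → prefix "0011" already present; 0 new (none)
Total nodes = 8 + 7 + 8 + 4 + 1 + 5 + 1 + 5 + 5 + 7 + 6 + 4 + 5 + 8 + 0 + 1 + 0 = 75

75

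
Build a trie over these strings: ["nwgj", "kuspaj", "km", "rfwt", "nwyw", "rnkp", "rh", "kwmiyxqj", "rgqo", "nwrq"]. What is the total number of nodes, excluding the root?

Insert word by word; a character creates a node only if that edge doesn't already exist:
  "nwgj" → 4 new (n, w, g, j)
  "kuspaj" → 6 new (k, u, s, p, a, j)
  "km" → prefix "k" already present; 1 new (m)
  "rfwt" → 4 new (r, f, w, t)
  "nwyw" → prefix "nw" already present; 2 new (y, w)
  "rnkp" → prefix "r" already present; 3 new (n, k, p)
  "rh" → prefix "r" already present; 1 new (h)
  "kwmiyxqj" → prefix "k" already present; 7 new (w, m, i, y, x, q, j)
  "rgqo" → prefix "r" already present; 3 new (g, q, o)
  "nwrq" → prefix "nw" already present; 2 new (r, q)
Total nodes = 4 + 6 + 1 + 4 + 2 + 3 + 1 + 7 + 3 + 2 = 33

33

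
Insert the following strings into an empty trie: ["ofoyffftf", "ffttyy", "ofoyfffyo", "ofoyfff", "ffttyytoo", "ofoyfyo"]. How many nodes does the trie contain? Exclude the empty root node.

22

Trie structure (* marks end of a word):
(root)
├─ f
│  └─ f
│     └─ t
│        └─ t
│           └─ y
│              └─ y *
│                 └─ t
│                    └─ o
│                       └─ o *
└─ o
   └─ f
      └─ o
         └─ y
            └─ f
               ├─ f
               │  └─ f *
               │     ├─ t
               │     │  └─ f *
               │     └─ y
               │        └─ o *
               └─ y
                  └─ o *
Counting every labelled node above: 22.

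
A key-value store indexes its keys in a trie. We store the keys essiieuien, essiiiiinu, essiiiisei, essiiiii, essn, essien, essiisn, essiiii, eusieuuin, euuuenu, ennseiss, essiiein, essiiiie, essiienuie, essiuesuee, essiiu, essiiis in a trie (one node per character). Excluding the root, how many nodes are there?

58

For each word, the new-node count is its length minus the longest prefix already in the trie:
  "essiieuien" → 10 new (e, s, s, i, i, e, u, i, e, n)
  "essiiiiinu" → prefix "essii" already present; 5 new (i, i, i, n, u)
  "essiiiisei" → prefix "essiiii" already present; 3 new (s, e, i)
  "essiiiii" → prefix "essiiiii" already present; 0 new (none)
  "essn" → prefix "ess" already present; 1 new (n)
  "essien" → prefix "essi" already present; 2 new (e, n)
  "essiisn" → prefix "essii" already present; 2 new (s, n)
  "essiiii" → prefix "essiiii" already present; 0 new (none)
  "eusieuuin" → prefix "e" already present; 8 new (u, s, i, e, u, u, i, n)
  "euuuenu" → prefix "eu" already present; 5 new (u, u, e, n, u)
  "ennseiss" → prefix "e" already present; 7 new (n, n, s, e, i, s, s)
  "essiiein" → prefix "essiie" already present; 2 new (i, n)
  "essiiiie" → prefix "essiiii" already present; 1 new (e)
  "essiienuie" → prefix "essiie" already present; 4 new (n, u, i, e)
  "essiuesuee" → prefix "essi" already present; 6 new (u, e, s, u, e, e)
  "essiiu" → prefix "essii" already present; 1 new (u)
  "essiiis" → prefix "essiii" already present; 1 new (s)
Total nodes = 10 + 5 + 3 + 0 + 1 + 2 + 2 + 0 + 8 + 5 + 7 + 2 + 1 + 4 + 6 + 1 + 1 = 58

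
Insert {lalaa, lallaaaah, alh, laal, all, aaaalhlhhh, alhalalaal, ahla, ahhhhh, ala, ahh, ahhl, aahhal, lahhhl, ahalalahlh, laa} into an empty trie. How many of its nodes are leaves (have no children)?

A leaf is a node with no children — equivalently, the end of a word that is not a proper prefix of any other stored word.
Those words: "aaaalhlhhh", "aahhal", "ahalalahlh", "ahhhhh", "ahhl", "ahla", "ala", "alhalalaal", "all", "laal", "lahhhl", "lalaa", "lallaaaah"
Leaf count: 13

13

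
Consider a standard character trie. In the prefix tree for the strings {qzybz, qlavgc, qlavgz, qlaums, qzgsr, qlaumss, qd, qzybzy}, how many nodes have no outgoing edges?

6

Leaves are exactly the stored words that no other stored word extends.
Those words: "qd", "qlaumss", "qlavgc", "qlavgz", "qzgsr", "qzybzy"
Leaf count: 6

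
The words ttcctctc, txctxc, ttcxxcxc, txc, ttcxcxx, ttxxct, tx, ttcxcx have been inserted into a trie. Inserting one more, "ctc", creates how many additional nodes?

3

Nothing in the trie begins with "c"; the whole of "ctc" is new.
3 − 0 = 3 new nodes.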